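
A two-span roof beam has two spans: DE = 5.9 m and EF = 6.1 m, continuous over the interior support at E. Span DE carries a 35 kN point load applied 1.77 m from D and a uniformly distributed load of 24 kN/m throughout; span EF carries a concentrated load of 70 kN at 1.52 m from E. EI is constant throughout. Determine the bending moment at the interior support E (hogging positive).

Insert a hinge at E; M_E is the redundant, and each span becomes simply supported.
Discontinuity in slope at E on the released structure — sum the simple-span end rotations:
  span DE: point load 35 at a = 1.77: Pab(L + a)/(6LEI) = 55.43/EI
  span DE: UDL 24: wL³/(24EI) = 205.4/EI
  span EF: point load 70 at a = 1.52: Pab(L + b)/(6LEI) = 142.2/EI
  relative rotation θ_0 = (260.8 + 142.2)/EI = 403/EI
A unit hogging moment at E produces rotation L₁/(3EI) + L₂/(3EI) = 4/EI.
Compatibility: M_E·(L₁+L₂)/(3EI) = θ_0, giving M_E = 100.8 kN·m (hogging).

M_E = 100.8 kN·m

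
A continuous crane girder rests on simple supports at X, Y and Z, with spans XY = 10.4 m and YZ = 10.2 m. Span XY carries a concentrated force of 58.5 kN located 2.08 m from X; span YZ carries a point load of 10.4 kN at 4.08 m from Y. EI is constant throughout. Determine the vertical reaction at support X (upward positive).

Take M_Y as the redundant. Released structure: two simple spans XY and YZ with a hinge at Y.
Rotations at Y on the released spans (each span's end-slope, ×1/EI):
  span XY: point load 58.5 at a = 2.08: Pab(L + a)/(6LEI) = 202.5/EI
  span YZ: point load 10.4 at a = 4.08: Pab(L + b)/(6LEI) = 69.25/EI
  relative rotation θ_0 = (202.5 + 69.25)/EI = 271.7/EI
A unit hogging moment at Y produces rotation L₁/(3EI) + L₂/(3EI) = 6.867/EI.
Compatibility: M_Y·(L₁+L₂)/(3EI) = θ_0, giving M_Y = 39.57 kN·m (hogging).
Span XY, ΣM about X with M_Y applied at Y: R_Y^{XY}·10.4 = 121.7 + 39.57, so R_Y^{XY} = 15.5 kN and R_X = 58.5 − 15.5 = 43 kN.

R_X = 43 kN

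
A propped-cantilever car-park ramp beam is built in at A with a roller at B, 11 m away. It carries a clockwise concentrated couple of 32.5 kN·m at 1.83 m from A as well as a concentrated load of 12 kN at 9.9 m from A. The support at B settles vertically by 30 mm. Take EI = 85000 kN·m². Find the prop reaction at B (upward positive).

Take the reaction at B as the redundant and release it; the primary structure is a cantilever fixed at A.
Deflection at B on the released cantilever, summing each load's contribution:
  clockwise couple 32.5 at a = 1.83: M₀a(2L − a)/(2EI) = 599.8/EI
  point load 12 at a = 9.9: Pa²(3L − a)/(6EI) = 4528/EI
  δ_0 = 5128/EI
Flexibility coefficient — unit upward force at B: δ_{BB} = L³/(3EI) = 443.7/EI.
With EI = 85000 kN·m²: δ_0 = 0.060328 m and δ_{BB} = 0.00522 m/kN.
Compatibility — the beam at B must follow the support down by 0.03 m: δ_0 − R_B·δ_{BB} = 0.03, so R_B = (0.060328 − 0.03)/0.00522 = 5.81 kN.

R_B = 5.81 kN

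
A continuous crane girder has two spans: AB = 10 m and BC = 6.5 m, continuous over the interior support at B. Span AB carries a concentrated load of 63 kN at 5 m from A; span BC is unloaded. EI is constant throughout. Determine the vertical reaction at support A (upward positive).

Insert a hinge at B; M_B is the redundant, and each span becomes simply supported.
Discontinuity in slope at B on the released structure — sum the simple-span end rotations:
  span AB: point load 63 at a = 5: Pab(L + a)/(6LEI) = 393.8/EI
  relative rotation θ_0 = (393.8 + 0)/EI = 393.8/EI
A unit hogging moment at B produces rotation L₁/(3EI) + L₂/(3EI) = 5.5/EI.
Compatibility: M_B·(L₁+L₂)/(3EI) = θ_0, giving M_B = 71.59 kN·m (hogging).
Span AB, ΣM about A with M_B applied at B: R_B^{AB}·10 = 315 + 71.59, so R_B^{AB} = 38.66 kN and R_A = 63 − 38.66 = 24.34 kN.

R_A = 24.34 kN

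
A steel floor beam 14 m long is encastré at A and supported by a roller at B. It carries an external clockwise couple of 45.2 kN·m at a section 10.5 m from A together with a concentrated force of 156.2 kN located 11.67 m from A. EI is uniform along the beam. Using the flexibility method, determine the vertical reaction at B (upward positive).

R_B = 122.1 kN

Take the reaction at B as the redundant and release it; the primary structure is a cantilever fixed at A.
Deflection at B on the released cantilever, summing each load's contribution:
  clockwise couple 45.2 at a = 10.5: M₀a(2L − a)/(2EI) = 4153/EI
  point load 156.2 at a = 11.67: Pa²(3L − a)/(6EI) = 107534/EI
  δ_0 = 111686/EI
Tip deflection under a unit load at B: L³/(3EI) = 914.7/EI.
The prop prevents deflection at B: R_B = δ_0/δ_{BB} = 111686/914.7 = 122.1 kN.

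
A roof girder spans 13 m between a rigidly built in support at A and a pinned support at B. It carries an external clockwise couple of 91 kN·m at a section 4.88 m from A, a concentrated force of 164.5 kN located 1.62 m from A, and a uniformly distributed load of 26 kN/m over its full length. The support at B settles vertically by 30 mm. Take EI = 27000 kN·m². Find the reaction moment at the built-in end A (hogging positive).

M_A = 790.1 kN·m

Remove the prop at B; the released (primary) structure is a cantilever built in at A.
Downward deflection at the released point B due to the loads:
  clockwise couple 91 at a = 4.88: M₀a(2L − a)/(2EI) = 4689/EI
  point load 164.5 at a = 1.62: Pa²(3L − a)/(6EI) = 2690/EI
  UDL 26: wL⁴/(8EI) = 92823/EI
  δ_0 = 100202/EI
Flexibility coefficient — unit upward force at B: δ_{BB} = L³/(3EI) = 732.3/EI.
With EI = 27000 kN·m²: δ_0 = 3.7112 m and δ_{BB} = 0.027123 m/kN.
Compatibility — the beam at B must follow the support down by 0.03 m: δ_0 − R_B·δ_{BB} = 0.03, so R_B = (3.7112 − 0.03)/0.027123 = 135.7 kN.
Moment equilibrium about A: M_A = Σ(load moments about A) − R_B·L = 2554 − 135.7×13 = 790.1 kN·m.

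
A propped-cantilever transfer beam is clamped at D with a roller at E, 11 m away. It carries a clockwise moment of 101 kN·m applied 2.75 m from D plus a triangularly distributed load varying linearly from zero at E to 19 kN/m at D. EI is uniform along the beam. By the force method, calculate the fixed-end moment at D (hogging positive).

Choose R_E as the redundant. The primary structure is the cantilever fixed at D.
Deflection at E on the released cantilever, summing each load's contribution:
  clockwise couple 101 at a = 2.75: M₀a(2L − a)/(2EI) = 2673/EI
  triangular load, peak 19 at the fixed end: w₀L⁴/(30EI) = 9273/EI
  δ_0 = 11946/EI
Flexibility coefficient — unit upward force at E: δ_{EE} = L³/(3EI) = 443.7/EI.
Compatibility at E: δ_0 − R_E·δ_{EE} = 0, so R_E = 11946/443.7 = 26.93 kN.
Moment equilibrium about D: M_D = Σ(load moments about D) − R_E·L = 484.2 − 26.93×11 = 188 kN·m.

M_D = 188 kN·m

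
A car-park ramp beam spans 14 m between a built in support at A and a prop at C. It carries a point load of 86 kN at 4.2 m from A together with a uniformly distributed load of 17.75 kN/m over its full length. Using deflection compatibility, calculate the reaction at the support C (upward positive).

R_C = 103.6 kN

Remove the prop at C; the released (primary) structure is a cantilever built in at A.
Deflection at C on the released cantilever, summing each load's contribution:
  point load 86 at a = 4.2: Pa²(3L − a)/(6EI) = 9557/EI
  UDL 17.75: wL⁴/(8EI) = 85236/EI
  δ_0 = 94793/EI
Tip deflection under a unit load at C: L³/(3EI) = 914.7/EI.
Compatibility at C: δ_0 − R_C·δ_{CC} = 0, so R_C = 94793/914.7 = 103.6 kN.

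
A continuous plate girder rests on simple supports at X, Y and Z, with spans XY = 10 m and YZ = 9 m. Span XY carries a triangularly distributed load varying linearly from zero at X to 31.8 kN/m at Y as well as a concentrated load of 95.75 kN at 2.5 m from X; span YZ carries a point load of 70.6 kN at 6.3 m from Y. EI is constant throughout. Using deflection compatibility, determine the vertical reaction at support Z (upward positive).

Insert a hinge at Y; M_Y is the redundant, and each span becomes simply supported.
Rotations at Y on the released spans (each span's end-slope, ×1/EI):
  span XY: triangular load, peak 31.8: w₀L³/(45EI) = 706.7/EI
  span XY: point load 95.75 at a = 2.5: Pab(L + a)/(6LEI) = 374/EI
  span YZ: point load 70.6 at a = 6.3: Pab(L + b)/(6LEI) = 260.2/EI
  relative rotation θ_0 = (1081 + 260.2)/EI = 1341/EI
A unit hogging moment at Y produces rotation L₁/(3EI) + L₂/(3EI) = 6.333/EI.
Compatibility: M_Y·(L₁+L₂)/(3EI) = θ_0, giving M_Y = 211.7 kN·m (hogging).
Span YZ, ΣM about Z: R_Y^{YZ}·9 = 190.6 + 211.7, so R_Y^{YZ} = 44.7 kN and R_Z = 70.6 − 44.7 = 25.9 kN.

R_Z = 25.9 kN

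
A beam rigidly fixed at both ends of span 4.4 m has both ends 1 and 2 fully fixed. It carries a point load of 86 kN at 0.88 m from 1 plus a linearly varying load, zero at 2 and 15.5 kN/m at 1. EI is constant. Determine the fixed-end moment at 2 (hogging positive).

Take the two fixed-end moments M_1, M_2 as redundants; the released structure is the simple span 12.
On the primary (simply-supported) span, the end slopes from the loading are:
  at 1: point load 86 at a = 0.88: Pab(L + b)/(6LEI) = 79.92/EI
  at 2: point load 86 at a = 0.88: Pab(L + a)/(6LEI) = 53.28/EI
  at 1: triangular load, peak 15.5: w₀L³/(45EI) = 29.34/EI
  at 2: triangular load, peak 15.5: 7w₀L³/(360EI) = 25.67/EI
  θ_10 = 109.3/EI,  θ_20 = 78.95/EI
Flexibility coefficients: a unit moment at one end gives L/(3EI) there and L/(6EI) at the far end, so f₁₁ = f₂₂ = 1.467/EI and f₁₂ = f₂₁ = 0.7333/EI.
Compatibility — zero rotation at each built-in end:
  1.467 M_1 + 0.7333 M_2 = 109.3
  0.7333 M_1 + 1.467 M_2 = 78.95
Solving the pair gives M_1 = 63.44 kN·m and M_2 = 22.11 kN·m (hogging).

M_2 = 22.11 kN·m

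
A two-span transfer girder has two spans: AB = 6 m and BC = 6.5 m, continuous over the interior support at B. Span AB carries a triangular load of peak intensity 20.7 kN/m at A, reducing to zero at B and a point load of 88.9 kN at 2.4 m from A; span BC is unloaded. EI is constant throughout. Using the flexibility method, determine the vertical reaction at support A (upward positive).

Insert a hinge at B; M_B is the redundant, and each span becomes simply supported.
Discontinuity in slope at B on the released structure — sum the simple-span end rotations:
  span AB: triangular load, peak 20.7: 7w₀L³/(360EI) = 86.94/EI
  span AB: point load 88.9 at a = 2.4: Pab(L + a)/(6LEI) = 179.2/EI
  relative rotation θ_0 = (266.2 + 0)/EI = 266.2/EI
A unit hogging moment at B produces rotation L₁/(3EI) + L₂/(3EI) = 4.167/EI.
Slope continuity at B: θ_0 = M_B·4.167/EI, so M_B = 266.2/4.167 = 63.88 kN·m (hogging).
Span AB, ΣM about A with M_B applied at B: R_B^{AB}·6 = 337.6 + 63.88, so R_B^{AB} = 66.91 kN and R_A = 151 − 66.91 = 84.09 kN.

R_A = 84.09 kN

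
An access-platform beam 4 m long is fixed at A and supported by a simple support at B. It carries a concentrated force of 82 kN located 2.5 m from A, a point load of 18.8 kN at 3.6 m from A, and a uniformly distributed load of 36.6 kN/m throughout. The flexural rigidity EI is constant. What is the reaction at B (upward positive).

R_B = 108.9 kN

Release the roller at B. Primary structure: cantilever fixed at A.
Primary-structure tip deflection at B by superposition:
  point load 82 at a = 2.5: Pa²(3L − a)/(6EI) = 811.5/EI
  point load 18.8 at a = 3.6: Pa²(3L − a)/(6EI) = 341.1/EI
  UDL 36.6: wL⁴/(8EI) = 1171/EI
  δ_0 = 2324/EI
Flexibility coefficient — unit upward force at B: δ_{BB} = L³/(3EI) = 21.33/EI.
Compatibility at B: δ_0 − R_B·δ_{BB} = 0, so R_B = 2324/21.33 = 108.9 kN.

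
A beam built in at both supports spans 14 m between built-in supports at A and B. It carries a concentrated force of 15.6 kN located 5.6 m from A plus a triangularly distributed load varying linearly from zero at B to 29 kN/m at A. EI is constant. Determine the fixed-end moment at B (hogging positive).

M_B = 210.4 kN·m

Take the two fixed-end moments M_A, M_B as redundants; the released structure is the simple span AB.
On the primary (simply-supported) span, the end slopes from the loading are:
  at A: point load 15.6 at a = 5.6: Pab(L + b)/(6LEI) = 195.7/EI
  at B: point load 15.6 at a = 5.6: Pab(L + a)/(6LEI) = 171.2/EI
  at A: triangular load, peak 29: w₀L³/(45EI) = 1768/EI
  at B: triangular load, peak 29: 7w₀L³/(360EI) = 1547/EI
  θ_A0 = 1964/EI,  θ_B0 = 1719/EI
Flexibility coefficients: a unit moment at one end gives L/(3EI) there and L/(6EI) at the far end, so f₁₁ = f₂₂ = 4.667/EI and f₁₂ = f₂₁ = 2.333/EI.
Compatibility — zero rotation at each built-in end:
  4.667 M_A + 2.333 M_B = 1964
  2.333 M_A + 4.667 M_B = 1719
Solving the pair gives M_A = 315.6 kN·m and M_B = 210.4 kN·m (hogging).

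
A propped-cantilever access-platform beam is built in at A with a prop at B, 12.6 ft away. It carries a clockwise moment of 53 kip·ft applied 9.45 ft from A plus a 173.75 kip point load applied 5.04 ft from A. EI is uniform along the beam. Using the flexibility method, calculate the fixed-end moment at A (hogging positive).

M_A = 398.8 kip·ft

Choose R_B as the redundant. The primary structure is the cantilever fixed at A.
Primary-structure tip deflection at B by superposition:
  clockwise couple 53 at a = 9.45: M₀a(2L − a)/(2EI) = 3944/EI
  point load 173.75 at a = 5.04: Pa²(3L − a)/(6EI) = 24098/EI
  δ_0 = 28042/EI
Tip deflection under a unit load at B: L³/(3EI) = 666.8/EI.
Compatibility at B: δ_0 − R_B·δ_{BB} = 0, so R_B = 28042/666.8 = 42.06 kip.
Moment equilibrium about A: M_A = Σ(load moments about A) − R_B·L = 928.7 − 42.06×12.6 = 398.8 kip·ft.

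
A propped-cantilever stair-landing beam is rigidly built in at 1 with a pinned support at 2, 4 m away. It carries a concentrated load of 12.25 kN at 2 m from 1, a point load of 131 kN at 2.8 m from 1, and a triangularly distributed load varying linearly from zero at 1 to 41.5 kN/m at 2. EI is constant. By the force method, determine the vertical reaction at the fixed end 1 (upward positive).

R_1 = 103 kN

Release the roller at 2. Primary structure: cantilever fixed at 1.
Primary-structure tip deflection at 2 by superposition:
  point load 12.25 at a = 2: Pa²(3L − a)/(6EI) = 81.67/EI
  point load 131 at a = 2.8: Pa²(3L − a)/(6EI) = 1575/EI
  triangular load, peak 41.5 at the free end: 11w₀L⁴/(120EI) = 973.9/EI
  δ_0 = 2630/EI
Flexibility coefficient — unit upward force at 2: δ_{22} = L³/(3EI) = 21.33/EI.
Compatibility at 2: δ_0 − R_2·δ_{22} = 0, so R_2 = 2630/21.33 = 123.3 kN.
Vertical equilibrium: R_1 = ΣP − R_2 = 226.2 − 123.3 = 103 kN.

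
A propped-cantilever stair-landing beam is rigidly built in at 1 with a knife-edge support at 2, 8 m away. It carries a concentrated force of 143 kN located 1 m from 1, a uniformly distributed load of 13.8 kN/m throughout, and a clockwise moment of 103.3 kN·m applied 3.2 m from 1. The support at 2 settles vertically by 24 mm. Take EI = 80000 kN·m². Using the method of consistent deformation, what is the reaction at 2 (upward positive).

R_2 = 45.76 kN

Release the roller at 2. Primary structure: cantilever fixed at 1.
Free-end deflection of the primary structure under the applied loading (downward +):
  point load 143 at a = 1: Pa²(3L − a)/(6EI) = 548.2/EI
  UDL 13.8: wL⁴/(8EI) = 7066/EI
  clockwise couple 103.3 at a = 3.2: M₀a(2L − a)/(2EI) = 2116/EI
  δ_0 = 9729/EI
Flexibility coefficient — unit upward force at 2: δ_{22} = L³/(3EI) = 170.7/EI.
With EI = 80000 kN·m²: δ_0 = 0.12162 m and δ_{22} = 0.002133 m/kN.
Compatibility — the beam at 2 must follow the support down by 0.024 m: δ_0 − R_2·δ_{22} = 0.024, so R_2 = (0.12162 − 0.024)/0.002133 = 45.76 kN.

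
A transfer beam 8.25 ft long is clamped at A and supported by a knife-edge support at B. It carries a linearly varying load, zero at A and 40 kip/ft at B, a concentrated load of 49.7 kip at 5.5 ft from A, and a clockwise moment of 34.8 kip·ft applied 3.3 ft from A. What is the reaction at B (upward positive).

Choose R_B as the redundant. The primary structure is the cantilever fixed at A.
Deflection at B on the released cantilever, summing each load's contribution:
  triangular load, peak 40 at the free end: 11w₀L⁴/(120EI) = 16986/EI
  point load 49.7 at a = 5.5: Pa²(3L − a)/(6EI) = 4823/EI
  clockwise couple 34.8 at a = 3.3: M₀a(2L − a)/(2EI) = 757.9/EI
  δ_0 = 22567/EI
Tip deflection under a unit load at B: L³/(3EI) = 187.2/EI.
The prop prevents deflection at B: R_B = δ_0/δ_{BB} = 22567/187.2 = 120.6 kip.

R_B = 120.6 kip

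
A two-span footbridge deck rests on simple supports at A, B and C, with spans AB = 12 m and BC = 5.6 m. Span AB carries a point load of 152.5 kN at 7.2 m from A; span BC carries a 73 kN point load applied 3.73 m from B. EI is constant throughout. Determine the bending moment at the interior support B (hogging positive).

Take M_B as the redundant. Released structure: two simple spans AB and BC with a hinge at B.
Rotations at B on the released spans (each span's end-slope, ×1/EI):
  span AB: point load 152.5 at a = 7.2: Pab(L + a)/(6LEI) = 1405/EI
  span BC: point load 73 at a = 3.73: Pab(L + b)/(6LEI) = 113.2/EI
  relative rotation θ_0 = (1405 + 113.2)/EI = 1519/EI
A unit hogging moment at B produces rotation L₁/(3EI) + L₂/(3EI) = 5.867/EI.
Slope continuity at B: θ_0 = M_B·5.867/EI, so M_B = 1519/5.867 = 258.9 kN·m (hogging).

M_B = 258.9 kN·m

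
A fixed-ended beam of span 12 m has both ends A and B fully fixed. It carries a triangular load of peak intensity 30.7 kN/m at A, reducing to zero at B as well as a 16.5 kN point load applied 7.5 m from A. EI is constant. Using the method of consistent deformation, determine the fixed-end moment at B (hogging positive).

Take the two fixed-end moments M_A, M_B as redundants; the released structure is the simple span AB.
On the primary (simply-supported) span, the end slopes from the loading are:
  at A: triangular load, peak 30.7: w₀L³/(45EI) = 1179/EI
  at B: triangular load, peak 30.7: 7w₀L³/(360EI) = 1032/EI
  at A: point load 16.5 at a = 7.5: Pab(L + b)/(6LEI) = 127.6/EI
  at B: point load 16.5 at a = 7.5: Pab(L + a)/(6LEI) = 150.8/EI
  θ_A0 = 1306/EI,  θ_B0 = 1182/EI
Flexibility coefficients: a unit moment at one end gives L/(3EI) there and L/(6EI) at the far end, so f₁₁ = f₂₂ = 4/EI and f₁₂ = f₂₁ = 2/EI.
Compatibility — zero rotation at each built-in end:
  4 M_A + 2 M_B = 1306
  2 M_A + 4 M_B = 1182
Solving the pair gives M_A = 238.4 kN·m and M_B = 176.4 kN·m (hogging).

M_B = 176.4 kN·m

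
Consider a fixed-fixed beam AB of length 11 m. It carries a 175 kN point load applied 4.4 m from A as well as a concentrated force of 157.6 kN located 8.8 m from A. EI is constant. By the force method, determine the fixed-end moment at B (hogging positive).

Take the two fixed-end moments M_A, M_B as redundants; the released structure is the simple span AB.
On the primary (simply-supported) span, the end slopes from the loading are:
  at A: point load 175 at a = 4.4: Pab(L + b)/(6LEI) = 1355/EI
  at B: point load 175 at a = 4.4: Pab(L + a)/(6LEI) = 1186/EI
  at A: point load 157.6 at a = 8.8: Pab(L + b)/(6LEI) = 610.2/EI
  at B: point load 157.6 at a = 8.8: Pab(L + a)/(6LEI) = 915.3/EI
  θ_A0 = 1965/EI,  θ_B0 = 2101/EI
Flexibility coefficients: a unit moment at one end gives L/(3EI) there and L/(6EI) at the far end, so f₁₁ = f₂₂ = 3.667/EI and f₁₂ = f₂₁ = 1.833/EI.
Compatibility — zero rotation at each built-in end:
  3.667 M_A + 1.833 M_B = 1965
  1.833 M_A + 3.667 M_B = 2101
Solving the pair gives M_A = 332.7 kN·m and M_B = 406.7 kN·m (hogging).

M_B = 406.7 kN·m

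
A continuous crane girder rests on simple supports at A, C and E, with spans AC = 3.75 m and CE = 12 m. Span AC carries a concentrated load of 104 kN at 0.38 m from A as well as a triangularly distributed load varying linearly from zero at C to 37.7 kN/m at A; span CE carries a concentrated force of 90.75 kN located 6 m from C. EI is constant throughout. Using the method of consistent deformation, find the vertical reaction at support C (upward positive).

Release continuity at C by inserting a hinge; the redundant is the internal moment M_C. The primary structure is two simply-supported spans AC and CE.
Rotations at C on the released spans (each span's end-slope, ×1/EI):
  span AC: point load 104 at a = 0.38: Pab(L + a)/(6LEI) = 24.45/EI
  span AC: triangular load, peak 37.7: 7w₀L³/(360EI) = 38.66/EI
  span CE: point load 90.75 at a = 6: Pab(L + b)/(6LEI) = 816.8/EI
  relative rotation θ_0 = (63.1 + 816.8)/EI = 879.9/EI
A unit hogging moment at C produces rotation L₁/(3EI) + L₂/(3EI) = 5.25/EI.
Slope continuity at C: θ_0 = M_C·5.25/EI, so M_C = 879.9/5.25 = 167.6 kN·m (hogging).
Span AC, ΣM about A with M_C applied at C: R_C^{AC}·3.75 = 127.9 + 167.6, so R_C^{AC} = 78.79 kN and R_A = 174.7 − 78.79 = 95.9 kN.
Span CE, ΣM about E: R_C^{CE}·12 = 544.5 + 167.6, so R_C^{CE} = 59.34 kN and R_E = 90.75 − 59.34 = 31.41 kN.
R_C = 78.79 + 59.34 = 138.1 kN.

R_C = 138.1 kN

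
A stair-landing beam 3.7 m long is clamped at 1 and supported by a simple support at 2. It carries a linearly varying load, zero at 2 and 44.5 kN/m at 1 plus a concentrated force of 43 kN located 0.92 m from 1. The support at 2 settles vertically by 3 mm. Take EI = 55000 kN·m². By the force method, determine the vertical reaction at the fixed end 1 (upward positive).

R_1 = 115 kN

Remove the prop at 2; the released (primary) structure is a cantilever built in at 1.
Downward deflection at the released point 2 due to the loads:
  triangular load, peak 44.5 at the fixed end: w₀L⁴/(30EI) = 278/EI
  point load 43 at a = 0.92: Pa²(3L − a)/(6EI) = 61.75/EI
  δ_0 = 339.8/EI
Flexibility coefficient — unit upward force at 2: δ_{22} = L³/(3EI) = 16.88/EI.
With EI = 55000 kN·m²: δ_0 = 0.006177 m and δ_{22} = 0.000307 m/kN.
Compatibility — the beam at 2 must follow the support down by 0.003 m: δ_0 − R_2·δ_{22} = 0.003, so R_2 = (0.006177 − 0.003)/0.000307 = 10.35 kN.
Vertical equilibrium: R_1 = ΣP − R_2 = 125.3 − 10.35 = 115 kN.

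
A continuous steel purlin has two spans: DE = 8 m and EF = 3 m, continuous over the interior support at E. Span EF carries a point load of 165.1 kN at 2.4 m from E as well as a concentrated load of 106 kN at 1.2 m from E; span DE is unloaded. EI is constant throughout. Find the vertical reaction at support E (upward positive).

R_E = 110.2 kN

Insert a hinge at E; M_E is the redundant, and each span becomes simply supported.
Rotations at E on the released spans (each span's end-slope, ×1/EI):
  span EF: point load 165.1 at a = 2.4: Pab(L + b)/(6LEI) = 47.55/EI
  span EF: point load 106 at a = 1.2: Pab(L + b)/(6LEI) = 61.06/EI
  relative rotation θ_0 = (0 + 108.6)/EI = 108.6/EI
A unit hogging moment at E produces rotation L₁/(3EI) + L₂/(3EI) = 3.667/EI.
Compatibility: M_E·(L₁+L₂)/(3EI) = θ_0, giving M_E = 29.62 kN·m (hogging).
Span DE, ΣM about D with M_E applied at E: R_E^{DE}·8 = 0 + 29.62, so R_E^{DE} = 3.702 kN and R_D = 0 − 3.702 = -3.702 kN.
Span EF, ΣM about F: R_E^{EF}·3 = 289.9 + 29.62, so R_E^{EF} = 106.5 kN and R_F = 271.1 − 106.5 = 164.6 kN.
R_E = 3.702 + 106.5 = 110.2 kN.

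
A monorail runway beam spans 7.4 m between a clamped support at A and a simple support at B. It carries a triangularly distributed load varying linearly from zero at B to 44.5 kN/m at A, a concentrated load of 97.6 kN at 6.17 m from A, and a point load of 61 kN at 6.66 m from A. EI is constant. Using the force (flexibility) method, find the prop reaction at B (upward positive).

Take the reaction at B as the redundant and release it; the primary structure is a cantilever fixed at A.
Downward deflection at the released point B due to the loads:
  triangular load, peak 44.5 at the fixed end: w₀L⁴/(30EI) = 4448/EI
  point load 97.6 at a = 6.17: Pa²(3L − a)/(6EI) = 9927/EI
  point load 61 at a = 6.66: Pa²(3L − a)/(6EI) = 7008/EI
  δ_0 = 21382/EI
Flexibility coefficient — unit upward force at B: δ_{BB} = L³/(3EI) = 135.1/EI.
The prop prevents deflection at B: R_B = δ_0/δ_{BB} = 21382/135.1 = 158.3 kN.

R_B = 158.3 kN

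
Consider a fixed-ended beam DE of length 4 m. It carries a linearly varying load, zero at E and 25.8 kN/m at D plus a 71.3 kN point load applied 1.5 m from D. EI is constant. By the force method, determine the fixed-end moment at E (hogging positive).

Take the two fixed-end moments M_D, M_E as redundants; the released structure is the simple span DE.
Simple-span end rotations at D and E under the given loads:
  at D: triangular load, peak 25.8: w₀L³/(45EI) = 36.69/EI
  at E: triangular load, peak 25.8: 7w₀L³/(360EI) = 32.11/EI
  at D: point load 71.3 at a = 1.5: Pab(L + b)/(6LEI) = 72.41/EI
  at E: point load 71.3 at a = 1.5: Pab(L + a)/(6LEI) = 61.27/EI
  θ_D0 = 109.1/EI,  θ_E0 = 93.38/EI
Flexibility coefficients: a unit moment at one end gives L/(3EI) there and L/(6EI) at the far end, so f₁₁ = f₂₂ = 1.333/EI and f₁₂ = f₂₁ = 0.6667/EI.
Compatibility — zero rotation at each built-in end:
  1.333 M_D + 0.6667 M_E = 109.1
  0.6667 M_D + 1.333 M_E = 93.38
Solving the pair gives M_D = 62.42 kN·m and M_E = 38.83 kN·m (hogging).

M_E = 38.83 kN·m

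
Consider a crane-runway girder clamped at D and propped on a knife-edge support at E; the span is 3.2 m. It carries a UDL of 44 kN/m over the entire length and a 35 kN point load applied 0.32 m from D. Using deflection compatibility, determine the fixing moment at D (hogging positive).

M_D = 65.9 kN·m

Release the roller at E. Primary structure: cantilever fixed at D.
Free-end deflection of the primary structure under the applied loading (downward +):
  UDL 44: wL⁴/(8EI) = 576.7/EI
  point load 35 at a = 0.32: Pa²(3L − a)/(6EI) = 5.543/EI
  δ_0 = 582.3/EI
Flexibility coefficient — unit upward force at E: δ_{EE} = L³/(3EI) = 10.92/EI.
The prop prevents deflection at E: R_E = δ_0/δ_{EE} = 582.3/10.92 = 53.31 kN.
Moment equilibrium about D: M_D = Σ(load moments about D) − R_E·L = 236.5 − 53.31×3.2 = 65.9 kN·m.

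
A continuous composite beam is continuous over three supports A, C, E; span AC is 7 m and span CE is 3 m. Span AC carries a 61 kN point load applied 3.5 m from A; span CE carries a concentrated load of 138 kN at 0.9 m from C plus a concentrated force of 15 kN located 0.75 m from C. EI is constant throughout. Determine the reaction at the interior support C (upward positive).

R_C = 176.6 kN

Insert a hinge at C; M_C is the redundant, and each span becomes simply supported.
Discontinuity in slope at C on the released structure — sum the simple-span end rotations:
  span AC: point load 61 at a = 3.5: Pab(L + a)/(6LEI) = 186.8/EI
  span CE: point load 138 at a = 0.9: Pab(L + b)/(6LEI) = 73.9/EI
  span CE: point load 15 at a = 0.75: Pab(L + b)/(6LEI) = 7.383/EI
  relative rotation θ_0 = (186.8 + 81.28)/EI = 268.1/EI
A unit hogging moment at C produces rotation L₁/(3EI) + L₂/(3EI) = 3.333/EI.
Slope continuity at C: θ_0 = M_C·3.333/EI, so M_C = 268.1/3.333 = 80.43 kN·m (hogging).
Span AC, ΣM about A with M_C applied at C: R_C^{AC}·7 = 213.5 + 80.43, so R_C^{AC} = 41.99 kN and R_A = 61 − 41.99 = 19.01 kN.
Span CE, ΣM about E: R_C^{CE}·3 = 323.6 + 80.43, so R_C^{CE} = 134.7 kN and R_E = 153 − 134.7 = 18.34 kN.
R_C = 41.99 + 134.7 = 176.6 kN.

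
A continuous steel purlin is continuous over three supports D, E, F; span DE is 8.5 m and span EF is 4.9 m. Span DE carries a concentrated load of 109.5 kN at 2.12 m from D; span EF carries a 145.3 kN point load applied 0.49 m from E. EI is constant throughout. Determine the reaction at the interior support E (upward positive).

R_E = 187.5 kN

Take M_E as the redundant. Released structure: two simple spans DE and EF with a hinge at E.
End slopes at the hinge E, treating each span as simply supported:
  span DE: point load 109.5 at a = 2.12: Pab(L + a)/(6LEI) = 308.4/EI
  span EF: point load 145.3 at a = 0.49: Pab(L + b)/(6LEI) = 99.43/EI
  relative rotation θ_0 = (308.4 + 99.43)/EI = 407.8/EI
A unit hogging moment at E produces rotation L₁/(3EI) + L₂/(3EI) = 4.467/EI.
Slope continuity at E: θ_0 = M_E·4.467/EI, so M_E = 407.8/4.467 = 91.31 kN·m (hogging).
Span DE, ΣM about D with M_E applied at E: R_E^{DE}·8.5 = 232.1 + 91.31, so R_E^{DE} = 38.05 kN and R_D = 109.5 − 38.05 = 71.45 kN.
Span EF, ΣM about F: R_E^{EF}·4.9 = 640.8 + 91.31, so R_E^{EF} = 149.4 kN and R_F = 145.3 − 149.4 = -4.104 kN.
R_E = 38.05 + 149.4 = 187.5 kN.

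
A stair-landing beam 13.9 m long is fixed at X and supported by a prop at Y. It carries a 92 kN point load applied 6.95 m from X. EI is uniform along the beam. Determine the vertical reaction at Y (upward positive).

R_Y = 28.75 kN

Take the reaction at Y as the redundant and release it; the primary structure is a cantilever fixed at X.
Deflection at Y on the released cantilever, summing each load's contribution:
  point load 92 at a = 6.95: Pa²(3L − a)/(6EI) = 25737/EI
Flexibility coefficient — unit upward force at Y: δ_{YY} = L³/(3EI) = 895.2/EI.
Compatibility at Y: δ_0 − R_Y·δ_{YY} = 0, so R_Y = 25737/895.2 = 28.75 kN.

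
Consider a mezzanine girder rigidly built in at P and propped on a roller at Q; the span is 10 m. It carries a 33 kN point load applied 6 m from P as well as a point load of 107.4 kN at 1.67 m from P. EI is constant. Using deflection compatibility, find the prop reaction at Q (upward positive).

Release the roller at Q. Primary structure: cantilever fixed at P.
Deflection at Q on the released cantilever, summing each load's contribution:
  point load 33 at a = 6: Pa²(3L − a)/(6EI) = 4752/EI
  point load 107.4 at a = 1.67: Pa²(3L − a)/(6EI) = 1414/EI
  δ_0 = 6166/EI
Tip deflection under a unit load at Q: L³/(3EI) = 333.3/EI.
The prop prevents deflection at Q: R_Q = δ_0/δ_{QQ} = 6166/333.3 = 18.5 kN.

R_Q = 18.5 kN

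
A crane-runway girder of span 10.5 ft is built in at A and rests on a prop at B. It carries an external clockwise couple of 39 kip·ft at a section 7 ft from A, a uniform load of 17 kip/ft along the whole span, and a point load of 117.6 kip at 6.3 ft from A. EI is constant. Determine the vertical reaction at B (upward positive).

R_B = 122.7 kip

Take the reaction at B as the redundant and release it; the primary structure is a cantilever fixed at A.
Deflection at B on the released cantilever, summing each load's contribution:
  clockwise couple 39 at a = 7: M₀a(2L − a)/(2EI) = 1911/EI
  UDL 17: wL⁴/(8EI) = 25830/EI
  point load 117.6 at a = 6.3: Pa²(3L − a)/(6EI) = 19604/EI
  δ_0 = 47344/EI
Flexibility coefficient — unit upward force at B: δ_{BB} = L³/(3EI) = 385.9/EI.
Compatibility at B: δ_0 − R_B·δ_{BB} = 0, so R_B = 47344/385.9 = 122.7 kip.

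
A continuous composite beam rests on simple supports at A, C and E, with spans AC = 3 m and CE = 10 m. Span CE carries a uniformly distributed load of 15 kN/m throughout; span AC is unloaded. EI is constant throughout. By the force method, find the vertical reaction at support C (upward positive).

R_C = 137.5 kN

Release continuity at C by inserting a hinge; the redundant is the internal moment M_C. The primary structure is two simply-supported spans AC and CE.
Discontinuity in slope at C on the released structure — sum the simple-span end rotations:
  span CE: UDL 15: wL³/(24EI) = 625/EI
  relative rotation θ_0 = (0 + 625)/EI = 625/EI
A unit hogging moment at C produces rotation L₁/(3EI) + L₂/(3EI) = 4.333/EI.
Compatibility: M_C·(L₁+L₂)/(3EI) = θ_0, giving M_C = 144.2 kN·m (hogging).
Span AC, ΣM about A with M_C applied at C: R_C^{AC}·3 = 0 + 144.2, so R_C^{AC} = 48.08 kN and R_A = 0 − 48.08 = -48.08 kN.
Span CE, ΣM about E: R_C^{CE}·10 = 750 + 144.2, so R_C^{CE} = 89.42 kN and R_E = 150 − 89.42 = 60.58 kN.
R_C = 48.08 + 89.42 = 137.5 kN.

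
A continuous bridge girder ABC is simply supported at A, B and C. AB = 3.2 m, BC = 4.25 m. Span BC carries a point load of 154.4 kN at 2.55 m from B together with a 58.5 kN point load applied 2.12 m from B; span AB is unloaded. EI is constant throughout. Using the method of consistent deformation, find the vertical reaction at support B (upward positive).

Insert a hinge at B; M_B is the redundant, and each span becomes simply supported.
End slopes at the hinge B, treating each span as simply supported:
  span BC: point load 154.4 at a = 2.55: Pab(L + b)/(6LEI) = 156.2/EI
  span BC: point load 58.5 at a = 2.12: Pab(L + b)/(6LEI) = 66.09/EI
  relative rotation θ_0 = (0 + 222.3)/EI = 222.3/EI
A unit hogging moment at B produces rotation L₁/(3EI) + L₂/(3EI) = 2.483/EI.
Compatibility: M_B·(L₁+L₂)/(3EI) = θ_0, giving M_B = 89.5 kN·m (hogging).
Span AB, ΣM about A with M_B applied at B: R_B^{AB}·3.2 = 0 + 89.5, so R_B^{AB} = 27.97 kN and R_A = 0 − 27.97 = -27.97 kN.
Span BC, ΣM about C: R_B^{BC}·4.25 = 387.1 + 89.5, so R_B^{BC} = 112.1 kN and R_C = 212.9 − 112.1 = 100.8 kN.
R_B = 27.97 + 112.1 = 140.1 kN.

R_B = 140.1 kN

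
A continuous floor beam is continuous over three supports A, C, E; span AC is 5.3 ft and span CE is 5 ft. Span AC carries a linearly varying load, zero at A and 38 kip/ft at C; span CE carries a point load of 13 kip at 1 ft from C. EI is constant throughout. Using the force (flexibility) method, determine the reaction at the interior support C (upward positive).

Take M_C as the redundant. Released structure: two simple spans AC and CE with a hinge at C.
Discontinuity in slope at C on the released structure — sum the simple-span end rotations:
  span AC: triangular load, peak 38: w₀L³/(45EI) = 125.7/EI
  span CE: point load 13 at a = 1: Pab(L + b)/(6LEI) = 15.6/EI
  relative rotation θ_0 = (125.7 + 15.6)/EI = 141.3/EI
A unit hogging moment at C produces rotation L₁/(3EI) + L₂/(3EI) = 3.433/EI.
Compatibility: M_C·(L₁+L₂)/(3EI) = θ_0, giving M_C = 41.16 kip·ft (hogging).
Span AC, ΣM about A with M_C applied at C: R_C^{AC}·5.3 = 355.8 + 41.16, so R_C^{AC} = 74.9 kip and R_A = 100.7 − 74.9 = 25.8 kip.
Span CE, ΣM about E: R_C^{CE}·5 = 52 + 41.16, so R_C^{CE} = 18.63 kip and R_E = 13 − 18.63 = -5.632 kip.
R_C = 74.9 + 18.63 = 93.53 kip.

R_C = 93.53 kip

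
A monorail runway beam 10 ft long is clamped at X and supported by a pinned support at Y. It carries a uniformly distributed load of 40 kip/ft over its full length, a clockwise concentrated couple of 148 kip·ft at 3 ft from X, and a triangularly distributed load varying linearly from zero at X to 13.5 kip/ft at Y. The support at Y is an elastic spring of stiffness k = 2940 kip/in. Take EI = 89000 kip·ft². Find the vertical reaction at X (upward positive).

R_X = 270.5 kip

Release the roller at Y. Primary structure: cantilever fixed at X.
Deflection at Y on the released cantilever, summing each load's contribution:
  UDL 40: wL⁴/(8EI) = 50000/EI
  clockwise couple 148 at a = 3: M₀a(2L − a)/(2EI) = 3774/EI
  triangular load, peak 13.5 at the free end: 11w₀L⁴/(120EI) = 12375/EI
  δ_0 = 66149/EI
Flexibility coefficient — unit upward force at Y: δ_{YY} = L³/(3EI) = 333.3/EI.
With EI = 89000 kip·ft²: δ_0 = 0.74325 ft and δ_{YY} = 0.003745 ft/kip.
Compatibility — the spring shortens by R_Y/k under the reaction it provides: δ_0 − R_Y·δ_{YY} = R_Y/k. With 1/k = 1/(2940×12) ft/kip = 0.000028 ft/kip, R_Y = δ_0 / (δ_{YY} + 1/k) = 0.74325 / (0.003745 + 0.000028) = 197 kip.
Vertical equilibrium: R_X = ΣP − R_Y = 467.5 − 197 = 270.5 kip.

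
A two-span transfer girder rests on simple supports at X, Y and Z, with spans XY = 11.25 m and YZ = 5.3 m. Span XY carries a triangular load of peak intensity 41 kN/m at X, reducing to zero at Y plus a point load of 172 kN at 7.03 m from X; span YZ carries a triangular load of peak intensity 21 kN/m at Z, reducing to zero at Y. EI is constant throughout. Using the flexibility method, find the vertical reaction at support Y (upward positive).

Take M_Y as the redundant. Released structure: two simple spans XY and YZ with a hinge at Y.
End slopes at the hinge Y, treating each span as simply supported:
  span XY: triangular load, peak 41: 7w₀L³/(360EI) = 1135/EI
  span XY: point load 172 at a = 7.03: Pab(L + a)/(6LEI) = 1382/EI
  span YZ: triangular load, peak 21: 7w₀L³/(360EI) = 60.79/EI
  relative rotation θ_0 = (2517 + 60.79)/EI = 2578/EI
A unit hogging moment at Y produces rotation L₁/(3EI) + L₂/(3EI) = 5.517/EI.
Compatibility: M_Y·(L₁+L₂)/(3EI) = θ_0, giving M_Y = 467.3 kN·m (hogging).
Span XY, ΣM about X with M_Y applied at Y: R_Y^{XY}·11.25 = 2074 + 467.3, so R_Y^{XY} = 225.9 kN and R_X = 402.6 − 225.9 = 176.7 kN.
Span YZ, ΣM about Z: R_Y^{YZ}·5.3 = 98.31 + 467.3, so R_Y^{YZ} = 106.7 kN and R_Z = 55.65 − 106.7 = -51.06 kN.
R_Y = 225.9 + 106.7 = 332.6 kN.

R_Y = 332.6 kN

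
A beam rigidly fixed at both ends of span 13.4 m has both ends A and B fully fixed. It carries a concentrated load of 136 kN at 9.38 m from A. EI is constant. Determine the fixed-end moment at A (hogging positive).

Take the two fixed-end moments M_A, M_B as redundants; the released structure is the simple span AB.
On the primary (simply-supported) span, the end slopes from the loading are:
  at A: point load 136 at a = 9.38: Pab(L + b)/(6LEI) = 1111/EI
  at B: point load 136 at a = 9.38: Pab(L + a)/(6LEI) = 1453/EI
  θ_A0 = 1111/EI,  θ_B0 = 1453/EI
Flexibility coefficients: a unit moment at one end gives L/(3EI) there and L/(6EI) at the far end, so f₁₁ = f₂₂ = 4.467/EI and f₁₂ = f₂₁ = 2.233/EI.
Compatibility — zero rotation at each built-in end:
  4.467 M_A + 2.233 M_B = 1111
  2.233 M_A + 4.467 M_B = 1453
Solving the pair gives M_A = 114.8 kN·m and M_B = 267.9 kN·m (hogging).

M_A = 114.8 kN·m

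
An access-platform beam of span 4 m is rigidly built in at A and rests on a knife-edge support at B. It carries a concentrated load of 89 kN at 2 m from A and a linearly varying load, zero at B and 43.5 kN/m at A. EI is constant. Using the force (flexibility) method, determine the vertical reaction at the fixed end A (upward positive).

Release the roller at B. Primary structure: cantilever fixed at A.
Deflection at B on the released cantilever, summing each load's contribution:
  point load 89 at a = 2: Pa²(3L − a)/(6EI) = 593.3/EI
  triangular load, peak 43.5 at the fixed end: w₀L⁴/(30EI) = 371.2/EI
  δ_0 = 964.5/EI
Tip deflection under a unit load at B: L³/(3EI) = 21.33/EI.
Compatibility at B: δ_0 − R_B·δ_{BB} = 0, so R_B = 964.5/21.33 = 45.21 kN.
Vertical equilibrium: R_A = ΣP − R_B = 176 − 45.21 = 130.8 kN.

R_A = 130.8 kN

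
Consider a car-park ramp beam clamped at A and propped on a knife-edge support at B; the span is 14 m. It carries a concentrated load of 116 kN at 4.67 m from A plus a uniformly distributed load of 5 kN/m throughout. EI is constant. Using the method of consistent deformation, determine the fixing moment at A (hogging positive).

M_A = 423.3 kN·m

Release the roller at B. Primary structure: cantilever fixed at A.
Deflection at B on the released cantilever, summing each load's contribution:
  point load 116 at a = 4.67: Pa²(3L − a)/(6EI) = 15740/EI
  UDL 5: wL⁴/(8EI) = 24010/EI
  δ_0 = 39750/EI
Flexibility coefficient — unit upward force at B: δ_{BB} = L³/(3EI) = 914.7/EI.
The prop prevents deflection at B: R_B = δ_0/δ_{BB} = 39750/914.7 = 43.46 kN.
Moment equilibrium about A: M_A = Σ(load moments about A) − R_B·L = 1032 − 43.46×14 = 423.3 kN·m.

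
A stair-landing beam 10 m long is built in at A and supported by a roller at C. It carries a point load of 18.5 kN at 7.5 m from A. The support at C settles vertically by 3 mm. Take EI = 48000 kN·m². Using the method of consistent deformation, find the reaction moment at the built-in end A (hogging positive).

M_A = 26 kN·m

Choose R_C as the redundant. The primary structure is the cantilever fixed at A.
Deflection at C on the released cantilever, summing each load's contribution:
  point load 18.5 at a = 7.5: Pa²(3L − a)/(6EI) = 3902/EI
Flexibility coefficient — unit upward force at C: δ_{CC} = L³/(3EI) = 333.3/EI.
With EI = 48000 kN·m²: δ_0 = 0.081299 m and δ_{CC} = 0.006944 m/kN.
Compatibility — the beam at C must follow the support down by 0.003 m: δ_0 − R_C·δ_{CC} = 0.003, so R_C = (0.081299 − 0.003)/0.006944 = 11.28 kN.
Moment equilibrium about A: M_A = Σ(load moments about A) − R_C·L = 138.8 − 11.28×10 = 26 kN·m.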